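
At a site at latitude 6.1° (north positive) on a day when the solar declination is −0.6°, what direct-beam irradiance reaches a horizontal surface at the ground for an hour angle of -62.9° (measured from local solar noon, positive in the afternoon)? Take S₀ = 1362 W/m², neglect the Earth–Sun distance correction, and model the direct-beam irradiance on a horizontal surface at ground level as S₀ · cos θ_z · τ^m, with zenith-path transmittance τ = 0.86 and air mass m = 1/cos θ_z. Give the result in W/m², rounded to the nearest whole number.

cos θ_z = sin(6.1°) sin(-0.6°) + cos(6.1°) cos(-0.6°) cos(-62.90°) = -0.0011 + 0.4529 = 0.4518.
Air mass m = 1/cos θ_z = 1/0.4518 = 2.213; τ^m = 0.86^2.213 = 0.7162.
Surface direct beam = 1362 × 0.4518 × 0.7162 = 440.71 W/m².

441 W/m²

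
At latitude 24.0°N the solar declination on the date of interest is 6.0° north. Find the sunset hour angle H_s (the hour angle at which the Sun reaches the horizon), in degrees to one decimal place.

92.7°

The sunset hour angle satisfies cos H_s = −tan φ tan δ = -0.0468, giving H_s = 92.68°.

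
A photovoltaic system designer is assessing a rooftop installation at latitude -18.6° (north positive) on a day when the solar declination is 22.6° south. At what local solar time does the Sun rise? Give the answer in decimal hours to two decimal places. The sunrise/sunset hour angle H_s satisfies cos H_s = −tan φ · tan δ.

The sunset hour angle satisfies cos H_s = −tan φ tan δ = -0.1401, giving H_s = 98.05°.
Sunrise is at 12 − H_s/15 = 12 − 6.537 = 5.463 h local solar time.

5.46 h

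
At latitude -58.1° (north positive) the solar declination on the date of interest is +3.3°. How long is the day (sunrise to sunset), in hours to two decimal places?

11.29 hours

−tan φ tan δ = −(-1.6066)(0.0577) = 0.0927; H_s = arccos(0.0927) = 84.68°.
Day length = 2 H_s / 15° h⁻¹ = 169.36° / 15 = 11.291 h.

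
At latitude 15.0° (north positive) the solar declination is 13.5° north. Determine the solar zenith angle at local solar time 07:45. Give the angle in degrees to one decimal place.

Hour angle H = 15° × (7.75 − 12) = -63.75°.
cos θ_z = sin(15.0°) sin(13.5°) + cos(15.0°) cos(13.5°) cos(-63.75°) = 0.0604 + 0.4154 = 0.4758.
θ_z = arccos(0.4758) = 61.59°.

61.6°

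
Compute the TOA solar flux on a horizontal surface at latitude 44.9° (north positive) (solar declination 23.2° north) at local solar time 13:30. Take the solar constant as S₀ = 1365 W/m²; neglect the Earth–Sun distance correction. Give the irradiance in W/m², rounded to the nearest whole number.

Hour angle H = 15° × (13.5 − 12) = 22.50°.
cos θ_z = sin(44.9°) sin(23.2°) + cos(44.9°) cos(23.2°) cos(22.50°) = 0.2781 + 0.6015 = 0.8796.
Top-of-atmosphere irradiance = S₀ cos θ_z = 1365 × 0.8796 = 1200.65 W/m².

1201 W/m²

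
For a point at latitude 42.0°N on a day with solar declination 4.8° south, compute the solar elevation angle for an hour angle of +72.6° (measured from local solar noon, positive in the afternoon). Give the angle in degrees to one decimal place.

9.5°

With φ = 42.0°, δ = -4.8°, H = 72.60°: sin φ sin δ = -0.0560, cos φ cos δ cos H = 0.2215, so cos θ_z = 0.1655.
θ_z = arccos(0.1655) = 80.47°, so the elevation is 90° − 80.47° = 9.53°.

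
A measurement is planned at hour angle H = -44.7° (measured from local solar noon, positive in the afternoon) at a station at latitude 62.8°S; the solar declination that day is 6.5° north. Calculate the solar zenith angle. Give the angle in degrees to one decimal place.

77.2°

cos θ_z = sin φ sin δ + cos φ cos δ cos H = (-0.8894)(0.1132) + (0.4571)(0.9936)(0.7108) = 0.2221.
θ_z = arccos(0.2221) = 77.17°.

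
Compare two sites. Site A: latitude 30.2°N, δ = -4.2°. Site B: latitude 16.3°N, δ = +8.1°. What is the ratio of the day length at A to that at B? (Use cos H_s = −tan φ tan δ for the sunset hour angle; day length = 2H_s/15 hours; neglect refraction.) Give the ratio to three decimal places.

A: H_s = arccos(−tan 30.2° · tan -4.2°) = 87.55°, so 2H_s/15 = 11.6733 h.
B: H_s = arccos(−tan 16.3° · tan 8.1°) = 92.39°, so 2H_s/15 = 12.3187 h.
Ratio A/B = 11.6733 / 12.3187 = 0.9476.

0.948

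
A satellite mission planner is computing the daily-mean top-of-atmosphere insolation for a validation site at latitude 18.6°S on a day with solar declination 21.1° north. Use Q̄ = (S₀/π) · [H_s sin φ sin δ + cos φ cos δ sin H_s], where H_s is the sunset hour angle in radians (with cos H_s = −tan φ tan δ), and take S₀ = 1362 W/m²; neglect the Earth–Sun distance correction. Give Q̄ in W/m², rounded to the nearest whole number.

The sunset hour angle satisfies cos H_s = −tan φ tan δ = 0.1299, giving H_s = 82.54°. In radians, H_s = 1.4406.
H_s sin φ sin δ = 1.4406 × -0.3190 × 0.3600 = -0.1654.
cos φ cos δ sin H_s = 0.9478 × 0.9330 × 0.9915 = 0.8768.
Q̄ = (1362/π) × (-0.1654 + 0.8768) = 433.54 × 0.7114 = 308.42 W/m².

308 W/m²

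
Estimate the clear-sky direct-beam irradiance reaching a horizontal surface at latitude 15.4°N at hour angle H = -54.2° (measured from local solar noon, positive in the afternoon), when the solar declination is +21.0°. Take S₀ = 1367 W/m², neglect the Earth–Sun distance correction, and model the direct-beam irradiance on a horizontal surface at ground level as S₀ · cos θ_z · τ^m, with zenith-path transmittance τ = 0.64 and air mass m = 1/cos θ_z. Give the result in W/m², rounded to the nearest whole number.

415 W/m²

With φ = 15.4°, δ = 21.0°, H = -54.20°: sin φ sin δ = 0.0952, cos φ cos δ cos H = 0.5265, so cos θ_z = 0.6217.
Air mass m = 1/cos θ_z = 1/0.6217 = 1.608; τ^m = 0.64^1.608 = 0.4879.
Surface direct beam = 1367 × 0.6217 × 0.4879 = 414.65 W/m².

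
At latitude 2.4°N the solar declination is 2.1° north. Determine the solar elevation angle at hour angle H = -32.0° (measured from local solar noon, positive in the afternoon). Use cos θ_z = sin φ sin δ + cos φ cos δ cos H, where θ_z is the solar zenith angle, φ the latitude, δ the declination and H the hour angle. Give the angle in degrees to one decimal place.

With φ = 2.4°, δ = 2.1°, H = -32.00°: sin φ sin δ = 0.0015, cos φ cos δ cos H = 0.8467, so cos θ_z = 0.8482.
θ_z = arccos(0.8482) = 31.98°, so the elevation is 90° − 31.98° = 58.02°.

58.0°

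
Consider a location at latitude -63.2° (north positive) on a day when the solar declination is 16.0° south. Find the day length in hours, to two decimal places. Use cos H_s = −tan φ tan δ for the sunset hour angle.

16.61 hours

The sunset hour angle satisfies cos H_s = −tan φ tan δ = -0.5677, giving H_s = 124.59°.
Day length = 2 H_s / 15° h⁻¹ = 249.18° / 15 = 16.612 h.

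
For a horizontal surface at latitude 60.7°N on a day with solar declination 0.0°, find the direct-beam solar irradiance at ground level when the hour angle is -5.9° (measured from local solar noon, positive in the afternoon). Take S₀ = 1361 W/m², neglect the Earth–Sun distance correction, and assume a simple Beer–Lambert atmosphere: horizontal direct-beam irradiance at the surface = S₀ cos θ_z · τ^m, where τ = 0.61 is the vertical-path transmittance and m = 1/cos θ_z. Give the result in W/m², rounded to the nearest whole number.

With φ = 60.7°, δ = 0.0°, H = -5.90°: sin φ sin δ = 0.0000, cos φ cos δ cos H = 0.4868, so cos θ_z = 0.4868.
Air mass m = 1/cos θ_z = 1/0.4868 = 2.054; τ^m = 0.61^2.054 = 0.3623.
Surface direct beam = 1361 × 0.4868 × 0.3623 = 240.04 W/m².

240 W/m²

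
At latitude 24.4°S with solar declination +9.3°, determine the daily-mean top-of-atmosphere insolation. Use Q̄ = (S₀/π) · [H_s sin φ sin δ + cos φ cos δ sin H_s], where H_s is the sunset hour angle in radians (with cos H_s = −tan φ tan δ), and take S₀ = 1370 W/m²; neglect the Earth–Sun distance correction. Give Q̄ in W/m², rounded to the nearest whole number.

−tan φ tan δ = −(-0.4536)(0.1638) = 0.0743; H_s = arccos(0.0743) = 85.74°. In radians, H_s = 1.4964.
H_s sin φ sin δ = 1.4964 × -0.4131 × 0.1616 = -0.0999.
cos φ cos δ sin H_s = 0.9107 × 0.9869 × 0.9972 = 0.8963.
Q̄ = (1370/π) × (-0.0999 + 0.8963) = 436.08 × 0.7964 = 347.29 W/m².

347 W/m²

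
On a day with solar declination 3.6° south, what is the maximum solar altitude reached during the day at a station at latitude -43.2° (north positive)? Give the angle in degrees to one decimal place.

At local solar noon the hour angle is zero, so the elevation is 90° − |φ − δ| = 90° − |-43.2° − (-3.6°)| = 90° − 39.6° = 50.4°.

50.4°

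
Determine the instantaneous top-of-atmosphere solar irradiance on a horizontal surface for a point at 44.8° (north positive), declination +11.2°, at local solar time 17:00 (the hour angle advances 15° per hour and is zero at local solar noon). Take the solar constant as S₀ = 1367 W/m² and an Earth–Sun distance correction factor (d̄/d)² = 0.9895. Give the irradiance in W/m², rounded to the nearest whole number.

Hour angle H = 15° × (17 − 12) = 75.00°.
cos θ_z = sin(44.8°) sin(11.2°) + cos(44.8°) cos(11.2°) cos(75.00°) = 0.1369 + 0.1802 = 0.3171.
Top-of-atmosphere irradiance = S₀ (d̄/d)² cos θ_z = 1367 × 0.9895 × 0.3171 = 428.92 W/m².

429 W/m²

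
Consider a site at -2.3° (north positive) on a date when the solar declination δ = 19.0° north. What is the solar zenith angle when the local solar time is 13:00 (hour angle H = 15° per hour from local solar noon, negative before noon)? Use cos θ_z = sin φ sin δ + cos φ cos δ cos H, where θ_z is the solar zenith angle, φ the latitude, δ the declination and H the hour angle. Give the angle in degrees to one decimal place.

25.9°

Hour angle H = 15° × (13 − 12) = 15.00°.
cos θ_z = sin(-2.3°) sin(19.0°) + cos(-2.3°) cos(19.0°) cos(15.00°) = -0.0131 + 0.9126 = 0.8995.
θ_z = arccos(0.8995) = 25.91°.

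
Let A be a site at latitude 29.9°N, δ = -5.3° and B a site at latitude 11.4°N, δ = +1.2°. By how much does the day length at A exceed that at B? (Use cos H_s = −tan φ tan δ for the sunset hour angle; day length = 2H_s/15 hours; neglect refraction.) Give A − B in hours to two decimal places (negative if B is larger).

A: H_s = arccos(−tan 29.9° · tan -5.3°) = 86.94°, so 2H_s/15 = 11.5920 h.
B: H_s = arccos(−tan 11.4° · tan 1.2°) = 90.24°, so 2H_s/15 = 12.0320 h.
A − B = 11.5920 − 12.0320 = -0.4400 h.

-0.44 h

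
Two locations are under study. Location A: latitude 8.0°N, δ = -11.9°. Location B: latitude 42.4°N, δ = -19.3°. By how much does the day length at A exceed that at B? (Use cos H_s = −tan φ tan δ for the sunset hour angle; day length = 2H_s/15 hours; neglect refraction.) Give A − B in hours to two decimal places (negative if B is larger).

A: H_s = arccos(−tan 8.0° · tan -11.9°) = 88.30°, so 2H_s/15 = 11.7733 h.
B: H_s = arccos(−tan 42.4° · tan -19.3°) = 71.35°, so 2H_s/15 = 9.5133 h.
A − B = 11.7733 − 9.5133 = 2.2600 h.

+2.26 h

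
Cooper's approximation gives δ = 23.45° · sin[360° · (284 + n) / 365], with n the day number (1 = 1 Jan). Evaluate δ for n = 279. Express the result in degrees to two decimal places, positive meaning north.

360 × (284 + 279) / 365 = 555.288°; sin(555.288°) = -0.2637.
δ = 23.45 × -0.2637 = -6.184° ≈ -6.18°.

-6.18°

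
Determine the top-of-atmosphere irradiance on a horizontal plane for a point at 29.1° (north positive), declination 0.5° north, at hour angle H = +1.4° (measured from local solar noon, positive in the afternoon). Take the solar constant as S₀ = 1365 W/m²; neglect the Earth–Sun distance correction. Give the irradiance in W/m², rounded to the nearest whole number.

cos θ_z = sin φ sin δ + cos φ cos δ cos H = (0.4863)(0.0087) + (0.8738)(1.0000)(0.9997) = 0.8778.
Top-of-atmosphere irradiance = S₀ cos θ_z = 1365 × 0.8778 = 1198.20 W/m².

1198 W/m²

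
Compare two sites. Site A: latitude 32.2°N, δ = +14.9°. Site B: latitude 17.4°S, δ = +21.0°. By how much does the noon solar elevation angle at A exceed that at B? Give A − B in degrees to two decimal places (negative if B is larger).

+21.10°

A: 90° − |32.2 − (14.9)| = 72.70°.
B: 90° − |-17.4 − (21.0)| = 51.60°.
A − B = 72.70 − 51.60 = 21.10°.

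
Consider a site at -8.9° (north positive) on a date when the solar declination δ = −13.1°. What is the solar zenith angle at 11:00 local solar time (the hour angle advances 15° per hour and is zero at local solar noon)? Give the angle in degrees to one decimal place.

15.3°

Hour angle H = 15° × (11 − 12) = -15.00°.
cos θ_z = sin φ sin δ + cos φ cos δ cos H = (-0.1547)(-0.2267) + (0.9880)(0.9740)(0.9659) = 0.9646.
θ_z = arccos(0.9646) = 15.29°.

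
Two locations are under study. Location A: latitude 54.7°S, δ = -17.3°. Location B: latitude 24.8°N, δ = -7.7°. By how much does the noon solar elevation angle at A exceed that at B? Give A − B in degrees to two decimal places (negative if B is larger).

-4.90°

A: 90° − |-54.7 − (-17.3)| = 52.60°.
B: 90° − |24.8 − (-7.7)| = 57.50°.
A − B = 52.60 − 57.50 = -4.90°.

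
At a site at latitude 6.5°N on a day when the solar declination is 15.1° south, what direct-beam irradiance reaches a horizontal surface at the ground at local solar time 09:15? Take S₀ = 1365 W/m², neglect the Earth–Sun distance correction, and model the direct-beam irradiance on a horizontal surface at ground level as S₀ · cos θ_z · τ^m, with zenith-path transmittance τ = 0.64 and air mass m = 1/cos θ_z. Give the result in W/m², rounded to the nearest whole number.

495 W/m²

Hour angle H = 15° × (9.25 − 12) = -41.25°.
With φ = 6.5°, δ = -15.1°, H = -41.25°: sin φ sin δ = -0.0295, cos φ cos δ cos H = 0.7212, so cos θ_z = 0.6917.
Air mass m = 1/cos θ_z = 1/0.6917 = 1.446; τ^m = 0.64^1.446 = 0.5245.
Surface direct beam = 1365 × 0.6917 × 0.5245 = 495.22 W/m².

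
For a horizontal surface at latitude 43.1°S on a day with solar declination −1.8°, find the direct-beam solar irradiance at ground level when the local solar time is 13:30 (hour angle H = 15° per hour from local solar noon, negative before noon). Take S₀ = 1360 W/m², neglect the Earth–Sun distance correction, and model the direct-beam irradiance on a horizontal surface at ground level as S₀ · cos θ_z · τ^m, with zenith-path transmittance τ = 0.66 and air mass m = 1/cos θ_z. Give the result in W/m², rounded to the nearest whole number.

Hour angle H = 15° × (13.5 − 12) = 22.50°.
With φ = -43.1°, δ = -1.8°, H = 22.50°: sin φ sin δ = 0.0215, cos φ cos δ cos H = 0.6742, so cos θ_z = 0.6957.
Air mass m = 1/cos θ_z = 1/0.6957 = 1.437; τ^m = 0.66^1.437 = 0.5504.
Surface direct beam = 1360 × 0.6957 × 0.5504 = 520.76 W/m².

521 W/m²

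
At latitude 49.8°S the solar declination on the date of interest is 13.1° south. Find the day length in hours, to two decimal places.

cos H_s = −tan(-49.8°) · tan(-13.1°) = -0.2754, so H_s = arccos(-0.2754) = 105.99°.
Day length = 2 H_s / 15° h⁻¹ = 211.98° / 15 = 14.132 h.

14.13 hours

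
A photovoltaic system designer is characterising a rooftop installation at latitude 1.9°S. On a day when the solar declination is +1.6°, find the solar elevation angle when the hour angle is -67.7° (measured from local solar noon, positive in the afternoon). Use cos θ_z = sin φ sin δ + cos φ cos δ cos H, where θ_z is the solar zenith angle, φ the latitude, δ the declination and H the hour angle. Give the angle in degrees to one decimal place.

22.2°

cos θ_z = sin(-1.9°) sin(1.6°) + cos(-1.9°) cos(1.6°) cos(-67.70°) = -0.0009 + 0.3791 = 0.3782.
θ_z = arccos(0.3782) = 67.78°, so the elevation is 90° − 67.78° = 22.22°.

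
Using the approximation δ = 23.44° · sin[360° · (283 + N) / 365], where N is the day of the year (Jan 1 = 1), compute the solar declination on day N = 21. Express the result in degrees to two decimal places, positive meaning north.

-20.33°

360 × (283 + 21) / 365 = 299.836°; sin(299.836°) = -0.8675.
δ = 23.44 × -0.8675 = -20.334° ≈ -20.33°.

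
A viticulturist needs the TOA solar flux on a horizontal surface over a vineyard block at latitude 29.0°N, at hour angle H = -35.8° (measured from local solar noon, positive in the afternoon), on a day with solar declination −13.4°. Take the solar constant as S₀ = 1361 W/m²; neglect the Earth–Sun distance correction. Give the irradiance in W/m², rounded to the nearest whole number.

786 W/m²

cos θ_z = sin(29.0°) sin(-13.4°) + cos(29.0°) cos(-13.4°) cos(-35.80°) = -0.1124 + 0.6901 = 0.5777.
Top-of-atmosphere irradiance = S₀ cos θ_z = 1361 × 0.5777 = 786.25 W/m².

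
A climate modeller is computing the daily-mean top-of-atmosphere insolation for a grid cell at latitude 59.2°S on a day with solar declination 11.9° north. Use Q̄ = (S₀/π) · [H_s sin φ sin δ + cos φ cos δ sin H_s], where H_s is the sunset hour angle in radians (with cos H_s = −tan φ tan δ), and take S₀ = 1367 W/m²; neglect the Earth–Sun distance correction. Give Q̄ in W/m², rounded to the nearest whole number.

The sunset hour angle satisfies cos H_s = −tan φ tan δ = 0.3535, giving H_s = 69.30°. In radians, H_s = 1.2095.
H_s sin φ sin δ = 1.2095 × -0.8590 × 0.2062 = -0.2142.
cos φ cos δ sin H_s = 0.5120 × 0.9785 × 0.9354 = 0.4686.
Q̄ = (1367/π) × (-0.2142 + 0.4686) = 435.13 × 0.2544 = 110.70 W/m².

111 W/m²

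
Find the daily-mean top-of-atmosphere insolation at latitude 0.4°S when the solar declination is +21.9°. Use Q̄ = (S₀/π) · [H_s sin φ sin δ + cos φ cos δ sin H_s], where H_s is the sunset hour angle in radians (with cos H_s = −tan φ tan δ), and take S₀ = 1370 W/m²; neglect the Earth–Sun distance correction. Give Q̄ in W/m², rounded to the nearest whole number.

403 W/m²

The sunset hour angle satisfies cos H_s = −tan φ tan δ = 0.0028, giving H_s = 89.84°. In radians, H_s = 1.5680.
H_s sin φ sin δ = 1.5680 × -0.0070 × 0.3730 = -0.0041.
cos φ cos δ sin H_s = 1.0000 × 0.9278 × 1.0000 = 0.9278.
Q̄ = (1370/π) × (-0.0041 + 0.9278) = 436.08 × 0.9237 = 402.81 W/m².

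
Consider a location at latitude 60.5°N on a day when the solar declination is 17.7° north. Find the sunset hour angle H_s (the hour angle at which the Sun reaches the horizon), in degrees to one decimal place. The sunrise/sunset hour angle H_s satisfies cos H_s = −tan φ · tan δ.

cos H_s = −tan(60.5°) · tan(17.7°) = -0.5641, so H_s = arccos(-0.5641) = 124.34°.

124.3°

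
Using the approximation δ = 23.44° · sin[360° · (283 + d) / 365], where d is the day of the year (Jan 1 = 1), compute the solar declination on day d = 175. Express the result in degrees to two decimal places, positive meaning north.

360 × (283 + 175) / 365 = 451.726°; sin(451.726°) = 0.9995.
δ = 23.44 × 0.9995 = 23.428° ≈ +23.43°.

+23.43°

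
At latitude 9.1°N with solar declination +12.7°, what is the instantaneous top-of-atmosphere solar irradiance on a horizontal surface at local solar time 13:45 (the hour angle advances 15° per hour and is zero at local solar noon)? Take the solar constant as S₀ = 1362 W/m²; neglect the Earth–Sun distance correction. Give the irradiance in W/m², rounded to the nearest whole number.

Hour angle H = 15° × (13.75 − 12) = 26.25°.
cos θ_z = sin φ sin δ + cos φ cos δ cos H = (0.1582)(0.2198) + (0.9874)(0.9755)(0.8969) = 0.8987.
Top-of-atmosphere irradiance = S₀ cos θ_z = 1362 × 0.8987 = 1224.03 W/m².

1224 W/m²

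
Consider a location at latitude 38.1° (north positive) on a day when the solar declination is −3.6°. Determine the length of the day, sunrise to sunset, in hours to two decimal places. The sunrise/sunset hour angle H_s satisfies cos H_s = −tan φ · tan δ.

The sunset hour angle satisfies cos H_s = −tan φ tan δ = 0.0493, giving H_s = 87.17°.
Day length = 2 H_s / 15° h⁻¹ = 174.34° / 15 = 11.623 h.

11.62 hours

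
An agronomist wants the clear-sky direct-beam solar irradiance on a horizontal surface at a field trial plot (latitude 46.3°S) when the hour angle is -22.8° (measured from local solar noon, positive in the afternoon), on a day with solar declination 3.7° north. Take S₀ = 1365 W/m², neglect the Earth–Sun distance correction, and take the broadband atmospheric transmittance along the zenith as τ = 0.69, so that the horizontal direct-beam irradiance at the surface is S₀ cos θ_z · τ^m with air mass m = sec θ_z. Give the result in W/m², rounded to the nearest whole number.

428 W/m²

With φ = -46.3°, δ = 3.7°, H = -22.80°: sin φ sin δ = -0.0467, cos φ cos δ cos H = 0.6356, so cos θ_z = 0.5889.
Air mass m = 1/cos θ_z = 1/0.5889 = 1.698; τ^m = 0.69^1.698 = 0.5326.
Surface direct beam = 1365 × 0.5889 × 0.5326 = 428.13 W/m².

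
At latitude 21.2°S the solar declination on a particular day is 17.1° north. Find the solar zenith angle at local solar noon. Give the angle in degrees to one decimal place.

At local solar noon the hour angle is zero, so the zenith angle is |φ − δ| = |-21.2° − (17.1°)| = 38.3°.

38.3°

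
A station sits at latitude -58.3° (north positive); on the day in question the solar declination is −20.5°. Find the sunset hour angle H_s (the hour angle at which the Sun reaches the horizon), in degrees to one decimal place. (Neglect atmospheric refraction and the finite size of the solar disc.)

−tan φ tan δ = −(-1.6191)(-0.3739) = -0.6054; H_s = arccos(-0.6054) = 127.26°.

127.3°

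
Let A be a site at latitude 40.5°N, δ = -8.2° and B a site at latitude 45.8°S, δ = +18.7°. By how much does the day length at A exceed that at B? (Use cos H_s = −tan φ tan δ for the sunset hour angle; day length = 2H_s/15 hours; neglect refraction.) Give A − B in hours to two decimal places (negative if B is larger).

+1.77 h

A: H_s = arccos(−tan 40.5° · tan -8.2°) = 82.93°, so 2H_s/15 = 11.0573 h.
B: H_s = arccos(−tan -45.8° · tan 18.7°) = 69.63°, so 2H_s/15 = 9.2840 h.
A − B = 11.0573 − 9.2840 = 1.7733 h.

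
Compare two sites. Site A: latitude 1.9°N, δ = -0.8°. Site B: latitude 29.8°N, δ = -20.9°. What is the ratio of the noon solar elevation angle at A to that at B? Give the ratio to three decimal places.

A: 90° − |1.9 − (-0.8)| = 87.30°.
B: 90° − |29.8 − (-20.9)| = 39.30°.
Ratio A/B = 87.3000 / 39.3000 = 2.2214.

2.221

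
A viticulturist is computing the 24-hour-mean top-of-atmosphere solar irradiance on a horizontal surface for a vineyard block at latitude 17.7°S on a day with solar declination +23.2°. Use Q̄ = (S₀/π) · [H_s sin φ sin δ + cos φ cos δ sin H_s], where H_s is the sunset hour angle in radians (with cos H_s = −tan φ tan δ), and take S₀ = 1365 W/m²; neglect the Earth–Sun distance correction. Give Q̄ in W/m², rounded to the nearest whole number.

302 W/m²

The sunset hour angle satisfies cos H_s = −tan φ tan δ = 0.1368, giving H_s = 82.14°. In radians, H_s = 1.4336.
H_s sin φ sin δ = 1.4336 × -0.3040 × 0.3939 = -0.1717.
cos φ cos δ sin H_s = 0.9527 × 0.9191 × 0.9906 = 0.8674.
Q̄ = (1365/π) × (-0.1717 + 0.8674) = 434.49 × 0.6957 = 302.27 W/m².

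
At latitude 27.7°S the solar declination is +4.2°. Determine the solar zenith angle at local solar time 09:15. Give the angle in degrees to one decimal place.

Hour angle H = 15° × (9.25 − 12) = -41.25°.
cos θ_z = sin φ sin δ + cos φ cos δ cos H = (-0.4648)(0.0732) + (0.8854)(0.9973)(0.7518) = 0.6298.
θ_z = arccos(0.6298) = 50.96°.

51.0°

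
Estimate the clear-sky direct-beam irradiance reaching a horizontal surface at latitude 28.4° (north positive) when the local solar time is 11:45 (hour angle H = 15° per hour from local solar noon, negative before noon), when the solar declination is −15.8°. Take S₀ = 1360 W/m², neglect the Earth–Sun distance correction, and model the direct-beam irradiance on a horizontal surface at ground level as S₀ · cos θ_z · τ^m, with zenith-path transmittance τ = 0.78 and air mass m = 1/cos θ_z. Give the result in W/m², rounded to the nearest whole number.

687 W/m²

Hour angle H = 15° × (11.75 − 12) = -3.75°.
cos θ_z = sin φ sin δ + cos φ cos δ cos H = (0.4756)(-0.2723) + (0.8796)(0.9622)(0.9979) = 0.7151.
Air mass m = 1/cos θ_z = 1/0.7151 = 1.398; τ^m = 0.78^1.398 = 0.7066.
Surface direct beam = 1360 × 0.7151 × 0.7066 = 687.19 W/m².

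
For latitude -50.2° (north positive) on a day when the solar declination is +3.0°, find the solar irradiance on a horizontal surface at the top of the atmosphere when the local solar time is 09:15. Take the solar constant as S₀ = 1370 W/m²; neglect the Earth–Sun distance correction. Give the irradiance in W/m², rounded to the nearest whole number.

603 W/m²

Hour angle H = 15° × (9.25 − 12) = -41.25°.
cos θ_z = sin(-50.2°) sin(3.0°) + cos(-50.2°) cos(3.0°) cos(-41.25°) = -0.0402 + 0.4806 = 0.4404.
Top-of-atmosphere irradiance = S₀ cos θ_z = 1370 × 0.4404 = 603.35 W/m².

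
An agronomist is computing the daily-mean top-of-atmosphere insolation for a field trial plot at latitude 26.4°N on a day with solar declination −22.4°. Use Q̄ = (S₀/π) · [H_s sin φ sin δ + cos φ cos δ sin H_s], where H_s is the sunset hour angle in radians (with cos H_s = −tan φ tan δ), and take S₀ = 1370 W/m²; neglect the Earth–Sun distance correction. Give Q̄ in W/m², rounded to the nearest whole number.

253 W/m²

cos H_s = −tan(26.4°) · tan(-22.4°) = 0.2046, so H_s = arccos(0.2046) = 78.19°. In radians, H_s = 1.3647.
H_s sin φ sin δ = 1.3647 × 0.4446 × -0.3811 = -0.2312.
cos φ cos δ sin H_s = 0.8957 × 0.9245 × 0.9788 = 0.8105.
Q̄ = (1370/π) × (-0.2312 + 0.8105) = 436.08 × 0.5793 = 252.62 W/m².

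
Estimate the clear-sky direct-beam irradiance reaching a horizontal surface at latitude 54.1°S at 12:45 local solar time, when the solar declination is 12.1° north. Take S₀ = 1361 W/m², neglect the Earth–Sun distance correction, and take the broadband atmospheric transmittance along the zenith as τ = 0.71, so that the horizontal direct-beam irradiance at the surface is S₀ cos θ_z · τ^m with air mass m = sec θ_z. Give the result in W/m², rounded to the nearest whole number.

Hour angle H = 15° × (12.75 − 12) = 11.25°.
cos θ_z = sin φ sin δ + cos φ cos δ cos H = (-0.8100)(0.2096) + (0.5864)(0.9778)(0.9808) = 0.3926.
Air mass m = 1/cos θ_z = 1/0.3926 = 2.547; τ^m = 0.71^2.547 = 0.4180.
Surface direct beam = 1361 × 0.3926 × 0.4180 = 223.35 W/m².

223 W/m²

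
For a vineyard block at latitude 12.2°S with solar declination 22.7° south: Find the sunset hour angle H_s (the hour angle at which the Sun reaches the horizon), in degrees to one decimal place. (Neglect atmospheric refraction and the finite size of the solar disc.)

cos H_s = −tan(-12.2°) · tan(-22.7°) = -0.0904, so H_s = arccos(-0.0904) = 95.19°.

95.2°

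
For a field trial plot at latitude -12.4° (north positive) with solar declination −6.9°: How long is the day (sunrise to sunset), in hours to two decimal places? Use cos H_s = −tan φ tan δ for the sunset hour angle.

12.20 hours

The sunset hour angle satisfies cos H_s = −tan φ tan δ = -0.0266, giving H_s = 91.52°.
Day length = 2 H_s / 15° h⁻¹ = 183.04° / 15 = 12.203 h.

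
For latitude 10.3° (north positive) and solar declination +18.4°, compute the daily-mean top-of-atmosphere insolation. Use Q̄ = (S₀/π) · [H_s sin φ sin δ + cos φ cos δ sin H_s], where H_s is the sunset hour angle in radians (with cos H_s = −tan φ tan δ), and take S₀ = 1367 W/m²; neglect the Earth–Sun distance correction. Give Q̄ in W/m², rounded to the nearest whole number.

446 W/m²

cos H_s = −tan(10.3°) · tan(18.4°) = -0.0605, so H_s = arccos(-0.0605) = 93.47°. In radians, H_s = 1.6314.
H_s sin φ sin δ = 1.6314 × 0.1788 × 0.3156 = 0.0921.
cos φ cos δ sin H_s = 0.9839 × 0.9489 × 0.9982 = 0.9319.
Q̄ = (1367/π) × (0.0921 + 0.9319) = 435.13 × 1.0240 = 445.57 W/m².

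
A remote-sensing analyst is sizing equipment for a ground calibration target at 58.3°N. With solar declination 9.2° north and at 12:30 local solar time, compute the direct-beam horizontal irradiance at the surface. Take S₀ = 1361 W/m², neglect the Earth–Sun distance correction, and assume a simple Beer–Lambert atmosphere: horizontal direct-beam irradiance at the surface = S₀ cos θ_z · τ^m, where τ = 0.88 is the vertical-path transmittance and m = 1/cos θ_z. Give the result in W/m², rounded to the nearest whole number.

Hour angle H = 15° × (12.5 − 12) = 7.50°.
With φ = 58.3°, δ = 9.2°, H = 7.50°: sin φ sin δ = 0.1360, cos φ cos δ cos H = 0.5143, so cos θ_z = 0.6503.
Air mass m = 1/cos θ_z = 1/0.6503 = 1.538; τ^m = 0.88^1.538 = 0.8215.
Surface direct beam = 1361 × 0.6503 × 0.8215 = 727.08 W/m².

727 W/m²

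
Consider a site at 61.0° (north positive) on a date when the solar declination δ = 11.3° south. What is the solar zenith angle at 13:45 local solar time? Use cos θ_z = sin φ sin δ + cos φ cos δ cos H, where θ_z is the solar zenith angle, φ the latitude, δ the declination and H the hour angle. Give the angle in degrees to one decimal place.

75.2°

Hour angle H = 15° × (13.75 − 12) = 26.25°.
With φ = 61.0°, δ = -11.3°, H = 26.25°: sin φ sin δ = -0.1714, cos φ cos δ cos H = 0.4264, so cos θ_z = 0.2550.
θ_z = arccos(0.2550) = 75.23°.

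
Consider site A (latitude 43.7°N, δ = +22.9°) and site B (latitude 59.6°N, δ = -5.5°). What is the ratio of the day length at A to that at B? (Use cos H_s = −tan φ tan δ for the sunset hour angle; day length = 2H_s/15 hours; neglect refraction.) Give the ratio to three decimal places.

1.413

A: H_s = arccos(−tan 43.7° · tan 22.9°) = 113.81°, so 2H_s/15 = 15.1747 h.
B: H_s = arccos(−tan 59.6° · tan -5.5°) = 80.55°, so 2H_s/15 = 10.7400 h.
Ratio A/B = 15.1747 / 10.7400 = 1.4129.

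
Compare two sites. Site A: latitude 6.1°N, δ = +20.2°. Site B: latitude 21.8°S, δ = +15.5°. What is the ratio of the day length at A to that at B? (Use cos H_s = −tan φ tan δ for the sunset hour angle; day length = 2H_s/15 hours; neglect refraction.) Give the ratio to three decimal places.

A: H_s = arccos(−tan 6.1° · tan 20.2°) = 92.25°, so 2H_s/15 = 12.3000 h.
B: H_s = arccos(−tan -21.8° · tan 15.5°) = 83.63°, so 2H_s/15 = 11.1507 h.
Ratio A/B = 12.3000 / 11.1507 = 1.1031.

1.103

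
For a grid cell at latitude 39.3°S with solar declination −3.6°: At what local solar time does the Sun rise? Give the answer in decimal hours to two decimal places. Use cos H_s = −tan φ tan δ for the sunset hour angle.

−tan φ tan δ = −(-0.8185)(-0.0629) = -0.0515; H_s = arccos(-0.0515) = 92.95°.
Sunrise is at 12 − H_s/15 = 12 − 6.197 = 5.803 h local solar time.

5.80 h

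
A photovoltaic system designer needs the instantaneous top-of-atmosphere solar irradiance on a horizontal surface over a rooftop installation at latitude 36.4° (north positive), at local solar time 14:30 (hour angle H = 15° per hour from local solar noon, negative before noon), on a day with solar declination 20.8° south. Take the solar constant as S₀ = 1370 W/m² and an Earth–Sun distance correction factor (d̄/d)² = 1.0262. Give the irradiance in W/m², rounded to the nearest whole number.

543 W/m²

Hour angle H = 15° × (14.5 − 12) = 37.50°.
cos θ_z = sin(36.4°) sin(-20.8°) + cos(36.4°) cos(-20.8°) cos(37.50°) = -0.2107 + 0.5969 = 0.3862.
Top-of-atmosphere irradiance = S₀ (d̄/d)² cos θ_z = 1370 × 1.0262 × 0.3862 = 542.96 W/m².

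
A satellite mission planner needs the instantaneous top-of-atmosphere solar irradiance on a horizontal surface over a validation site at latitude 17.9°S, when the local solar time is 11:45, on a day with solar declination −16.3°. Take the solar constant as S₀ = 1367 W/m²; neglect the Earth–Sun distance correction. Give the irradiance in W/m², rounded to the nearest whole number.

Hour angle H = 15° × (11.75 − 12) = -3.75°.
cos θ_z = sin(-17.9°) sin(-16.3°) + cos(-17.9°) cos(-16.3°) cos(-3.75°) = 0.0863 + 0.9114 = 0.9977.
Top-of-atmosphere irradiance = S₀ cos θ_z = 1367 × 0.9977 = 1363.86 W/m².

1364 W/m²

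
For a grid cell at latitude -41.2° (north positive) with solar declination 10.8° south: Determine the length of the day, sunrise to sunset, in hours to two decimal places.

cos H_s = −tan(-41.2°) · tan(-10.8°) = -0.1670, so H_s = arccos(-0.1670) = 99.61°.
Day length = 2 H_s / 15° h⁻¹ = 199.22° / 15 = 13.281 h.

13.28 hours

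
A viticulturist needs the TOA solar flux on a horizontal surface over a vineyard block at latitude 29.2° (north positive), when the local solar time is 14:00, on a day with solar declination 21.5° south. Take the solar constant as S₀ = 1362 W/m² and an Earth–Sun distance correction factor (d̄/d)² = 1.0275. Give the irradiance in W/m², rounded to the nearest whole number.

734 W/m²

Hour angle H = 15° × (14 − 12) = 30.00°.
cos θ_z = sin(29.2°) sin(-21.5°) + cos(29.2°) cos(-21.5°) cos(30.00°) = -0.1788 + 0.7034 = 0.5246.
Top-of-atmosphere irradiance = S₀ (d̄/d)² cos θ_z = 1362 × 1.0275 × 0.5246 = 734.15 W/m².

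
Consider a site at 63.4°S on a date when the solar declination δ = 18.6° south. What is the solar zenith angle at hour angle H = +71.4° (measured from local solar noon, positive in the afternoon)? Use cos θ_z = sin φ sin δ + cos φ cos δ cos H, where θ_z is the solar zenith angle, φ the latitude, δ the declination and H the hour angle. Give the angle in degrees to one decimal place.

cos θ_z = sin(-63.4°) sin(-18.6°) + cos(-63.4°) cos(-18.6°) cos(71.40°) = 0.2852 + 0.1354 = 0.4206.
θ_z = arccos(0.4206) = 65.13°.

65.1°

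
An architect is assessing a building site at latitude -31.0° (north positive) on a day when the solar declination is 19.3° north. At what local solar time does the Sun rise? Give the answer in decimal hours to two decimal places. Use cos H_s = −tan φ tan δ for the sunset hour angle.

The sunset hour angle satisfies cos H_s = −tan φ tan δ = 0.2104, giving H_s = 77.85°.
Sunrise is at 12 − H_s/15 = 12 − 5.190 = 6.810 h local solar time.

6.81 h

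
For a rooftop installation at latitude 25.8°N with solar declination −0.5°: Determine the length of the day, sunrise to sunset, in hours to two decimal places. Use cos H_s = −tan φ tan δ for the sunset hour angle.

11.97 hours

cos H_s = −tan(25.8°) · tan(-0.5°) = 0.0042, so H_s = arccos(0.0042) = 89.76°.
Day length = 2 H_s / 15° h⁻¹ = 179.52° / 15 = 11.968 h.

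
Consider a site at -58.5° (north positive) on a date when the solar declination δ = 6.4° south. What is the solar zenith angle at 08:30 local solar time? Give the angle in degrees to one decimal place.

65.7°

Hour angle H = 15° × (8.5 − 12) = -52.50°.
cos θ_z = sin(-58.5°) sin(-6.4°) + cos(-58.5°) cos(-6.4°) cos(-52.50°) = 0.0950 + 0.3161 = 0.4111.
θ_z = arccos(0.4111) = 65.73°.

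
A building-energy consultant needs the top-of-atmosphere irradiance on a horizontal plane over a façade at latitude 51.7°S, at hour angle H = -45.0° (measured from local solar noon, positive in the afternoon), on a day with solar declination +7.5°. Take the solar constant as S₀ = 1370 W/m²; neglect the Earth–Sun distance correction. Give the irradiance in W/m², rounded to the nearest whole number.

455 W/m²

cos θ_z = sin(-51.7°) sin(7.5°) + cos(-51.7°) cos(7.5°) cos(-45.00°) = -0.1024 + 0.4345 = 0.3321.
Top-of-atmosphere irradiance = S₀ cos θ_z = 1370 × 0.3321 = 454.98 W/m².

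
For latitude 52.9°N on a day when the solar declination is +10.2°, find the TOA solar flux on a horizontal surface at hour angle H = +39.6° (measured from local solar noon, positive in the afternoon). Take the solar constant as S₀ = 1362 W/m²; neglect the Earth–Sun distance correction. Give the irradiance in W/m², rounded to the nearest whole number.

815 W/m²

cos θ_z = sin(52.9°) sin(10.2°) + cos(52.9°) cos(10.2°) cos(39.60°) = 0.1412 + 0.4574 = 0.5986.
Top-of-atmosphere irradiance = S₀ cos θ_z = 1362 × 0.5986 = 815.29 W/m².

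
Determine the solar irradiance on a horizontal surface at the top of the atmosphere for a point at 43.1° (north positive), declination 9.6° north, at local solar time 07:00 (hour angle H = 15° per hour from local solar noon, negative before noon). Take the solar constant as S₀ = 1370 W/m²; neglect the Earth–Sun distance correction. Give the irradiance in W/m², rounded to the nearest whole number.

411 W/m²

Hour angle H = 15° × (7 − 12) = -75.00°.
cos θ_z = sin(43.1°) sin(9.6°) + cos(43.1°) cos(9.6°) cos(-75.00°) = 0.1139 + 0.1863 = 0.3002.
Top-of-atmosphere irradiance = S₀ cos θ_z = 1370 × 0.3002 = 411.27 W/m².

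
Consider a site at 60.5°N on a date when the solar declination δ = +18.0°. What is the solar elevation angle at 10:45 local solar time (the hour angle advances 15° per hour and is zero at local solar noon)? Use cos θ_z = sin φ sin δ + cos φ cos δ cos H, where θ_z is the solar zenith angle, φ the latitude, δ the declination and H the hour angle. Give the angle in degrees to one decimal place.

Hour angle H = 15° × (10.75 − 12) = -18.75°.
With φ = 60.5°, δ = 18.0°, H = -18.75°: sin φ sin δ = 0.2690, cos φ cos δ cos H = 0.4435, so cos θ_z = 0.7125.
θ_z = arccos(0.7125) = 44.56°, so the elevation is 90° − 44.56° = 45.44°.

45.4°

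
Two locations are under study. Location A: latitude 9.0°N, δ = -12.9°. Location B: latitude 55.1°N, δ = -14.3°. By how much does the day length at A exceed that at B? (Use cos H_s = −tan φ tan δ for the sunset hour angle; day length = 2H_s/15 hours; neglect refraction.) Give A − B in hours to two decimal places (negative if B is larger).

+2.58 h

A: H_s = arccos(−tan 9.0° · tan -12.9°) = 87.92°, so 2H_s/15 = 11.7227 h.
B: H_s = arccos(−tan 55.1° · tan -14.3°) = 68.57°, so 2H_s/15 = 9.1427 h.
A − B = 11.7227 − 9.1427 = 2.5800 h.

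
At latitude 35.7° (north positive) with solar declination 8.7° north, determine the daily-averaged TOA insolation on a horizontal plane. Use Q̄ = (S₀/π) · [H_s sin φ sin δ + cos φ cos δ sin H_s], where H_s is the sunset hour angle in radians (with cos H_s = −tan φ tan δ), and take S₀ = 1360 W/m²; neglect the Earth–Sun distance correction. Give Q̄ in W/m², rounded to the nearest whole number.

cos H_s = −tan(35.7°) · tan(8.7°) = -0.1100, so H_s = arccos(-0.1100) = 96.32°. In radians, H_s = 1.6811.
H_s sin φ sin δ = 1.6811 × 0.5835 × 0.1513 = 0.1484.
cos φ cos δ sin H_s = 0.8121 × 0.9885 × 0.9939 = 0.7979.
Q̄ = (1360/π) × (0.1484 + 0.7979) = 432.90 × 0.9463 = 409.65 W/m².

410 W/m²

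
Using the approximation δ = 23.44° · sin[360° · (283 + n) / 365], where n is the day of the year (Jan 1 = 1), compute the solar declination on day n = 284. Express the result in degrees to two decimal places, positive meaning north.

-7.72°

360 × (283 + 284) / 365 = 559.233°; sin(559.233°) = -0.3294.
δ = 23.44 × -0.3294 = -7.721° ≈ -7.72°.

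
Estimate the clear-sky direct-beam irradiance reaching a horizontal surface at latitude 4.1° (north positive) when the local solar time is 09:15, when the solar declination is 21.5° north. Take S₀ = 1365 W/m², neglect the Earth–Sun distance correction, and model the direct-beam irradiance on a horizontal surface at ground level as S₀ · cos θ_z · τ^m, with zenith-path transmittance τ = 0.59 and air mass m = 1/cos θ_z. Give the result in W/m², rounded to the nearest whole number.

477 W/m²

Hour angle H = 15° × (9.25 − 12) = -41.25°.
cos θ_z = sin(4.1°) sin(21.5°) + cos(4.1°) cos(21.5°) cos(-41.25°) = 0.0262 + 0.6977 = 0.7239.
Air mass m = 1/cos θ_z = 1/0.7239 = 1.381; τ^m = 0.59^1.381 = 0.4826.
Surface direct beam = 1365 × 0.7239 × 0.4826 = 476.87 W/m².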